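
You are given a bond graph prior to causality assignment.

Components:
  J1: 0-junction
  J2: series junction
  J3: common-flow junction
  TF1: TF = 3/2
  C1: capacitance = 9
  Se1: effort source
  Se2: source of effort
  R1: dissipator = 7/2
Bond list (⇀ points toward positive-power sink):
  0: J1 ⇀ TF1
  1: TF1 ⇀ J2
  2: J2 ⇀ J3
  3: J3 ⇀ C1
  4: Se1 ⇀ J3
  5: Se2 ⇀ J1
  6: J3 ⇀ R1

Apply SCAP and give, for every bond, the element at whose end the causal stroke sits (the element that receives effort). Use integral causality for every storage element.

β4 →J3  (Se1 fixes effort; stroke away)
β5 →J1  (Se2: effort source, stroke at far end)
β0 →TF1  (0-jn J1 has e-setter on 5)
β1 →J2  (TF TF1: opposite of bond 0)
β2 →J3  (only one flow-in slot at J2)
β3 →J3  (C1: C, integral causality)
β6 →R1  (closing 1-jn rule on J3)

bond 0 stroke at TF1
bond 1 stroke at J2
bond 2 stroke at J3
bond 3 stroke at J3
bond 4 stroke at J3
bond 5 stroke at J1
bond 6 stroke at R1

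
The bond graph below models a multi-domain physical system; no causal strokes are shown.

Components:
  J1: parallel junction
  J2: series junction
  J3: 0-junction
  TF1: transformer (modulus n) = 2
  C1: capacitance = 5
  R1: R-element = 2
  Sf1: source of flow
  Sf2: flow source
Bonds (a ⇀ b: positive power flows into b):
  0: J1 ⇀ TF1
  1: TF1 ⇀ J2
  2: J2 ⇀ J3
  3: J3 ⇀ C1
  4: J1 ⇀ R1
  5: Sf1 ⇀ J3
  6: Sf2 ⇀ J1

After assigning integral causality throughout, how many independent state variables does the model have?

1  (C1 all integral)

bond 5 |Sf1  (Sf1 fixes flow; stroke at Sf1)
bond 6 |Sf2  (source Sf2 imposes f)
bond 3 |J3  (prefer integral on C1)
bond 2 |J2  (0-jn J3 has e-setter on 3)
bond 1 |TF1  (J2: last free bond brings flow in)
bond 0 |J1  (TF1: transformer flips bond 1)
bond 4 |R1  (J1 effort already set via bond 0)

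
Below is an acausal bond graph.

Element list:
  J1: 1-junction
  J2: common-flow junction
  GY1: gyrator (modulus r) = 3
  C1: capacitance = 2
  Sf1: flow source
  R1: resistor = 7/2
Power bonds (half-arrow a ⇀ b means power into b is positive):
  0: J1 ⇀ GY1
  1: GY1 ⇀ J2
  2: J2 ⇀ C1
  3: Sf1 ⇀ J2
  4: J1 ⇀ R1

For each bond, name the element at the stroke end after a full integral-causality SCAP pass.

β3 |Sf1  (Sf1: flow source, stroke at near end)
β1 |J2  (1-jn J2 has f-setter on 3)
β2 |J2  (J2: bond 3 brought flow, rest push out)
β0 |J1  (GY1 both-in/both-out from 1)
β4 |R1  (only one flow-in slot at J1)

bond 0 |J1
bond 1 |J2
bond 2 |J2
bond 3 |Sf1
bond 4 |R1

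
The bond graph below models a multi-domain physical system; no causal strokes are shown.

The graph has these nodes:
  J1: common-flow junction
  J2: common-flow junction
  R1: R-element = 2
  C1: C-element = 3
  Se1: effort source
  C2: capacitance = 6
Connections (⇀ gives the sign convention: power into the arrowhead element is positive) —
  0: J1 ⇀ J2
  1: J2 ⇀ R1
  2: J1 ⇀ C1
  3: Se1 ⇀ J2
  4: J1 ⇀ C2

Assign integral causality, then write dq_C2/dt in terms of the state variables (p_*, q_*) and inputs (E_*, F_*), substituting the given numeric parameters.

#3 |J2  (source Se1 imposes e)
#2 |J1  (prefer integral on C1)
#4 |J1  (C2 integral (e out))
#0 |J2  (only one flow-in slot at J1)
#1 |R1  (closing 1-jn rule on J2)

dq_C2/dt = E_Se1/2 - q_C1/6 - q_C2/12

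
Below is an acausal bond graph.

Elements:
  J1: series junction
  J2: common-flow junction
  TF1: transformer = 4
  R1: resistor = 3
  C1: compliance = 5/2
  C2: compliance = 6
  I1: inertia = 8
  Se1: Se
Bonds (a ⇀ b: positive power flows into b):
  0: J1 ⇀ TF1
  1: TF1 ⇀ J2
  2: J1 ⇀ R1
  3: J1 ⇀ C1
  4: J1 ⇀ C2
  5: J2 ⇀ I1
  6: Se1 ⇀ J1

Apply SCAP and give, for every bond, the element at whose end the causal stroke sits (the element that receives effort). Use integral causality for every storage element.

#0 |TF1
#1 |J2
#2 |J1
#3 |J1
#4 |J1
#5 |I1
#6 |J1

b6 →J1  (source Se1 imposes e)
b3 →J1  (C1 integral (e out))
b4 →J1  (C2 outputs effort q/C2)
b5 →I1  (I1: I, integral causality)
b1 →J2  (1-jn J2 has f-setter on 5)
b0 →TF1  (TF TF1: opposite of bond 1)
b2 →J1  (J1 flow already set via bond 0)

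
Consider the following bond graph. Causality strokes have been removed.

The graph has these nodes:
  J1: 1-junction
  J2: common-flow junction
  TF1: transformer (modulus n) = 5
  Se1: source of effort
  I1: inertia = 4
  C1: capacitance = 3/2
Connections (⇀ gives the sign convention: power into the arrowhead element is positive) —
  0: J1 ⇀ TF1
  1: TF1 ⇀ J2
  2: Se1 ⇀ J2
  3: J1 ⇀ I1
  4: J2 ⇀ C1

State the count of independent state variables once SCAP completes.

#2 |J2  (Se1 fixes effort; stroke away)
#3 |I1  (I1 integral (f out))
#0 |J1  (J1 flow already set via bond 3)
#1 |TF1  (TF1: transformer flips bond 0)
#4 |J2  (J2 flow already set via bond 1)

2  (C1, I1 all integral)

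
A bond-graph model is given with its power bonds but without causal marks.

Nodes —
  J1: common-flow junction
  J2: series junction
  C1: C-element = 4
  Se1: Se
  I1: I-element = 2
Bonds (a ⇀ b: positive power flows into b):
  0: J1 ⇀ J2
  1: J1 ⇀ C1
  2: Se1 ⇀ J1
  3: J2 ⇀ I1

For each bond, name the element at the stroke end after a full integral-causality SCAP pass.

b2 |J1  (Se1 fixes effort; stroke away)
b1 |J1  (C1 outputs effort q/C1)
b0 |J2  (J1 needs exactly one f-in)
b3 |I1  (closing 1-jn rule on J2)

b0 stroke→J2
b1 stroke→J1
b2 stroke→J1
b3 stroke→I1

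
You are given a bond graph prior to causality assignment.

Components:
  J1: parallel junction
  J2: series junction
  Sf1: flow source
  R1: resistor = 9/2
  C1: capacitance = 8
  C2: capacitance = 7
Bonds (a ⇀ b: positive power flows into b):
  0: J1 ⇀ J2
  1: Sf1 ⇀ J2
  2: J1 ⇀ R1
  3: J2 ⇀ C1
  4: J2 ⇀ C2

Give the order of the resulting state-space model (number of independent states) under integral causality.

2  (C1, C2 all integral)

#1 |Sf1  (Sf1: flow source, stroke at near end)
#0 |J2  (J2: bond 1 brought flow, rest push out)
#3 |J2  (common-f at J2 fixed by 1)
#4 |J2  (J2: bond 1 brought flow, rest push out)
#2 |J1  (only one effort-in slot at J1)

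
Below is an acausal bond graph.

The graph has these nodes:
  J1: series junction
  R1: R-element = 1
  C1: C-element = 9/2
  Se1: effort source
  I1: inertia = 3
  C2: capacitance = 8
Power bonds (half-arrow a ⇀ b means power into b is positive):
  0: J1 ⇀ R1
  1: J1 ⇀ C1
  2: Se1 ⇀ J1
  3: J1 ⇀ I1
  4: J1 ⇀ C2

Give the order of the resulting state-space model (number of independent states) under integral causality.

b2 →J1  (Se1: effort source, stroke at far end)
b1 →J1  (C1 integral (e out))
b3 →I1  (I1 integral (f out))
b0 →J1  (1-jn J1 has f-setter on 3)
b4 →J1  (common-f at J1 fixed by 3)

3  (C1, C2, I1 all integral)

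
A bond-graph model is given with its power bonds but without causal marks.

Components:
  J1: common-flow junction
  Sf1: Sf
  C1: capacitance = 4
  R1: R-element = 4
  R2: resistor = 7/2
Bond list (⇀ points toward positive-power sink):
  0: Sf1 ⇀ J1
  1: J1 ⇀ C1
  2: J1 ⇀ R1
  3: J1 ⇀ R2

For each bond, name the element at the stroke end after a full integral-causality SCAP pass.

b0 →Sf1  (Sf1: flow source, stroke at near end)
b1 →J1  (J1: bond 0 brought flow, rest push out)
b2 →J1  (1-jn J1 has f-setter on 0)
b3 →J1  (1-jn J1 has f-setter on 0)

β0 →Sf1
β1 →J1
β2 →J1
β3 →J1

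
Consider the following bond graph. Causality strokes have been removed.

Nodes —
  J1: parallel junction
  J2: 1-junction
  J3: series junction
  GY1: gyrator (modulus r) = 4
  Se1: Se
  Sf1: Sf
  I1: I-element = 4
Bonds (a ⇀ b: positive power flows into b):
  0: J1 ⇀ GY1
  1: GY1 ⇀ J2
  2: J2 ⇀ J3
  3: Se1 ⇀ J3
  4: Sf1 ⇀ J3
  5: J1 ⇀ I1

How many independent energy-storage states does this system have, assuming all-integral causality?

1  (I1 all integral)

b3 stroke→J3  (Se1 fixes effort; stroke away)
b4 stroke→Sf1  (Sf1 (Sf) sets flow on bond)
b2 stroke→J3  (1-jn J3 has f-setter on 4)
b1 stroke→J2  (common-f at J2 fixed by 2)
b0 stroke→J1  (through GY1, causality inverts; strokes same side of GY1)
b5 stroke→I1  (J1: bond 0 brought effort, rest push out)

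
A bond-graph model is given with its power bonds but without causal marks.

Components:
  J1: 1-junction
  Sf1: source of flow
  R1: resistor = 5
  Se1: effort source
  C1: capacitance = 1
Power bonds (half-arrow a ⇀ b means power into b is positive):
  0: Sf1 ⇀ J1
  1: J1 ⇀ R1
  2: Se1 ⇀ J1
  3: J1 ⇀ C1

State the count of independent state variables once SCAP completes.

bond 0 |Sf1  (source Sf1 imposes f)
bond 2 |J1  (source Se1 imposes e)
bond 1 |J1  (J1 flow already set via bond 0)
bond 3 |J1  (J1: bond 0 brought flow, rest push out)

1  (C1 all integral)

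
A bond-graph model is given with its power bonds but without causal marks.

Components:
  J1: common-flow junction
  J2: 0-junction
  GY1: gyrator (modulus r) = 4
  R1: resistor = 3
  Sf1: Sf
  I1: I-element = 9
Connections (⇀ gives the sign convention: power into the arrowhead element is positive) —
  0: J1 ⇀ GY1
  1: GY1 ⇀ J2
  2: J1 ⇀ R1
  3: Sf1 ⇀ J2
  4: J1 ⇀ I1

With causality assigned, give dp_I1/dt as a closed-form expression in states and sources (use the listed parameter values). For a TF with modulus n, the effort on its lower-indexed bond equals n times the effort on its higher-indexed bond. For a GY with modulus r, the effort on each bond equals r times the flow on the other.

dp_I1/dt = 4*F_Sf1 - p_I1/3

β3 |Sf1  (Sf1 (Sf) sets flow on bond)
β1 |J2  (only one effort-in slot at J2)
β0 |J1  (GY1 both-in/both-out from 1)
β4 |I1  (prefer integral on I1)
β2 |J1  (J1 flow already set via bond 4)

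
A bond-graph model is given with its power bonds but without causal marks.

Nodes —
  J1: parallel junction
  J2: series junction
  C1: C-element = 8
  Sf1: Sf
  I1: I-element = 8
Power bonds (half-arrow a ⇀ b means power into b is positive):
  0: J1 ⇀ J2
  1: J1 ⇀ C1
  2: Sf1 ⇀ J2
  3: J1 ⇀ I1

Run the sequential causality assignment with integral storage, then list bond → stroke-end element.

#0 |J2
#1 |J1
#2 |Sf1
#3 |I1

#2 stroke→Sf1  (source Sf1 imposes f)
#0 stroke→J2  (common-f at J2 fixed by 2)
#1 stroke→J1  (C1 integral (e out))
#3 stroke→I1  (0-jn J1 has e-setter on 1)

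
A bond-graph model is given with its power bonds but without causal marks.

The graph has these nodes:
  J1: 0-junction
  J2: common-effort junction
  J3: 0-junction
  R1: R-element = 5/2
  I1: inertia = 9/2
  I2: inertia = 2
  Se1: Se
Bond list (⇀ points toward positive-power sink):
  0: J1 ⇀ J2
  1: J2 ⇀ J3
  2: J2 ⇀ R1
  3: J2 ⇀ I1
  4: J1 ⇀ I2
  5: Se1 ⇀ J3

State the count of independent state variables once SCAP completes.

#5 stroke→J3  (Se1 fixes effort; stroke away)
#1 stroke→J2  (0-jn J3 has e-setter on 5)
#0 stroke→J1  (common-e at J2 fixed by 1)
#2 stroke→R1  (common-e at J2 fixed by 1)
#3 stroke→I1  (J2: bond 1 brought effort, rest push out)
#4 stroke→I2  (J1: bond 0 brought effort, rest push out)

2  (I1, I2 all integral)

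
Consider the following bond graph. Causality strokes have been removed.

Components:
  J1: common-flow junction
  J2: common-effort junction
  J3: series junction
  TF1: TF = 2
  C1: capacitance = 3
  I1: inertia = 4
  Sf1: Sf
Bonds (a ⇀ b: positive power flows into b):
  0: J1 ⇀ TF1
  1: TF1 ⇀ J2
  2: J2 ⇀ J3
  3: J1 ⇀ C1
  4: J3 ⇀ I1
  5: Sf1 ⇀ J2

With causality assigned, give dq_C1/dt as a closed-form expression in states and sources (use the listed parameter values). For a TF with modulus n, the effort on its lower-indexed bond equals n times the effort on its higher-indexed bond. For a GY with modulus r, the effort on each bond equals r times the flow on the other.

dq_C1/dt = -F_Sf1/2 + p_I1/8

b5 →Sf1  (Sf1 (Sf) sets flow on bond)
b3 →J1  (C1: C, integral causality)
b0 →TF1  (J1: last free bond brings flow in)
b1 →J2  (TF1 one-in-one-out from 0)
b2 →J3  (J2 effort already set via bond 1)
b4 →I1  (closing 1-jn rule on J3)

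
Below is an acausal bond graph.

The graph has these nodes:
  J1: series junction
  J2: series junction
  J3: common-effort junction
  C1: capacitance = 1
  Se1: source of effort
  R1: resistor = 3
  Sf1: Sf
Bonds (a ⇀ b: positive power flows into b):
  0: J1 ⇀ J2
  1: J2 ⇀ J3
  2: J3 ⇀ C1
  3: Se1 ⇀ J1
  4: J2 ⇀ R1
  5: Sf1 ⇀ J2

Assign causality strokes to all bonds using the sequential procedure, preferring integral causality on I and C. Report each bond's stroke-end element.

b3 |J1  (Se1 fixes effort; stroke away)
b5 |Sf1  (Sf1 (Sf) sets flow on bond)
b0 |J2  (J1 needs exactly one f-in)
b1 |J2  (J2: bond 5 brought flow, rest push out)
b4 |J2  (J2: bond 5 brought flow, rest push out)
b2 |J3  (only one effort-in slot at J3)

#0 |J2
#1 |J2
#2 |J3
#3 |J1
#4 |J2
#5 |Sf1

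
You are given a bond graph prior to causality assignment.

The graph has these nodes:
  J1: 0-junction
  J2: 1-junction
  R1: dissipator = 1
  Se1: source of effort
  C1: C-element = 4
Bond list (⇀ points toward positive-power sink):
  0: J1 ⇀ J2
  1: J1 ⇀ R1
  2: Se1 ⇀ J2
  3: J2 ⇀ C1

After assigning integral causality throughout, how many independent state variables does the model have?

1  (C1 all integral)

#2 →J2  (Se1 fixes effort; stroke away)
#3 →J2  (C1 outputs effort q/C1)
#0 →J1  (only one flow-in slot at J2)
#1 →R1  (common-e at J1 fixed by 0)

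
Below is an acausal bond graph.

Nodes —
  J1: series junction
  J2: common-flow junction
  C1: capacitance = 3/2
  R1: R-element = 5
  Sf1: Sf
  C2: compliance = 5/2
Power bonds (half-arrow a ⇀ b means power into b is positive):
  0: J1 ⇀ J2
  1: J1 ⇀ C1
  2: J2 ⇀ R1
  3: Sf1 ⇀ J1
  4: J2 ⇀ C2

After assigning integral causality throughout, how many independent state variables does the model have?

#3 stroke→Sf1  (Sf1 (Sf) sets flow on bond)
#0 stroke→J1  (1-jn J1 has f-setter on 3)
#1 stroke→J1  (common-f at J1 fixed by 3)
#2 stroke→J2  (J2: bond 0 brought flow, rest push out)
#4 stroke→J2  (J2 flow already set via bond 0)

2  (C1, C2 all integral)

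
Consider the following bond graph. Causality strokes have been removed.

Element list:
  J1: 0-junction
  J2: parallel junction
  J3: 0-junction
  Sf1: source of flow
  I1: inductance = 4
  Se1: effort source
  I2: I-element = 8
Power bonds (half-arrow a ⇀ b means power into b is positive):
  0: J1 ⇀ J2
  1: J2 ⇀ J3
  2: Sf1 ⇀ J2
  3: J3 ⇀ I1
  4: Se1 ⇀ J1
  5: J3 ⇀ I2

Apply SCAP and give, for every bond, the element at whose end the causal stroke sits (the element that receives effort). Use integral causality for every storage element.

#0 →J2
#1 →J3
#2 →Sf1
#3 →I1
#4 →J1
#5 →I2

bond 2 →Sf1  (Sf1 fixes flow; stroke at Sf1)
bond 4 →J1  (source Se1 imposes e)
bond 0 →J2  (common-e at J1 fixed by 4)
bond 1 →J3  (common-e at J2 fixed by 0)
bond 3 →I1  (J3 effort already set via bond 1)
bond 5 →I2  (J3: bond 1 brought effort, rest push out)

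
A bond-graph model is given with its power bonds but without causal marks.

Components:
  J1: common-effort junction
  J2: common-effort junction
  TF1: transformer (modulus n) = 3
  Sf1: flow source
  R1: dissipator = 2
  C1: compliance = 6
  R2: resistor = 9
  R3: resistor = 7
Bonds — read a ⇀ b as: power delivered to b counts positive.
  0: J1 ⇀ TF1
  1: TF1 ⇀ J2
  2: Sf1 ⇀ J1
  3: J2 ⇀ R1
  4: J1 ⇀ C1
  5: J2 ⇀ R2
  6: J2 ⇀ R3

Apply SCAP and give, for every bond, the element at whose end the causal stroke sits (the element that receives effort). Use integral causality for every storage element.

#0 |TF1
#1 |J2
#2 |Sf1
#3 |R1
#4 |J1
#5 |R2
#6 |R3

b2 →Sf1  (Sf1 (Sf) sets flow on bond)
b4 →J1  (prefer integral on C1)
b0 →TF1  (J1: bond 4 brought effort, rest push out)
b1 →J2  (TF TF1: opposite of bond 0)
b3 →R1  (0-jn J2 has e-setter on 1)
b5 →R2  (J2 effort already set via bond 1)
b6 →R3  (J2 effort already set via bond 1)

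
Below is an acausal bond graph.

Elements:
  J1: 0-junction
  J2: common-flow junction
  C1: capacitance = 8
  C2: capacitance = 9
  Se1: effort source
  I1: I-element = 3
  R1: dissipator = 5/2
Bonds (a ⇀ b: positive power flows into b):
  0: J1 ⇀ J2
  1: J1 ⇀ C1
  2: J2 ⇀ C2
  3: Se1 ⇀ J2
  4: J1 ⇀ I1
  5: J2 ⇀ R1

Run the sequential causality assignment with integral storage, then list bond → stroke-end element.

b3 |J2  (Se1 (Se) sets effort on bond)
b1 |J1  (C1 integral (e out))
b0 |J2  (0-jn J1 has e-setter on 1)
b4 |I1  (J1: bond 1 brought effort, rest push out)
b2 |J2  (C2 integral (e out))
b5 |R1  (closing 1-jn rule on J2)

#0 →J2
#1 →J1
#2 →J2
#3 →J2
#4 →I1
#5 →R1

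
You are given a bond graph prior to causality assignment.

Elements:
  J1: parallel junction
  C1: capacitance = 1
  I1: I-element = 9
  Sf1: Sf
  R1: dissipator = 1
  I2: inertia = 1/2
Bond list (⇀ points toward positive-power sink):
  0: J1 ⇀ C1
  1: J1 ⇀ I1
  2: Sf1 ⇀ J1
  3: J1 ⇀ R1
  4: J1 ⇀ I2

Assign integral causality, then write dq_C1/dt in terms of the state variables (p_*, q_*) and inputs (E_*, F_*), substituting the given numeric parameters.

b2 stroke→Sf1  (Sf1 fixes flow; stroke at Sf1)
b0 stroke→J1  (C1: C, integral causality)
b1 stroke→I1  (common-e at J1 fixed by 0)
b3 stroke→R1  (J1: bond 0 brought effort, rest push out)
b4 stroke→I2  (J1: bond 0 brought effort, rest push out)

dq_C1/dt = F_Sf1 - p_I1/9 - 2*p_I2 - q_C1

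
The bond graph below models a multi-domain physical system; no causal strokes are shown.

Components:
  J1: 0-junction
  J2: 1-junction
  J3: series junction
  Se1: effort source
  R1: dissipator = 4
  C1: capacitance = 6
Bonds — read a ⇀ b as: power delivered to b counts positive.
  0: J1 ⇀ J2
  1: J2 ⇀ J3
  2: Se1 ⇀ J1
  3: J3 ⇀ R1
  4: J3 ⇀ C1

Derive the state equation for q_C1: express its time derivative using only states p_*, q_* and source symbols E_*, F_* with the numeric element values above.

dq_C1/dt = E_Se1/4 - q_C1/24

b2 |J1  (Se1 (Se) sets effort on bond)
b0 |J2  (J1 effort already set via bond 2)
b1 |J3  (J2 needs exactly one f-in)
b4 |J3  (C1 outputs effort q/C1)
b3 |R1  (only one flow-in slot at J3)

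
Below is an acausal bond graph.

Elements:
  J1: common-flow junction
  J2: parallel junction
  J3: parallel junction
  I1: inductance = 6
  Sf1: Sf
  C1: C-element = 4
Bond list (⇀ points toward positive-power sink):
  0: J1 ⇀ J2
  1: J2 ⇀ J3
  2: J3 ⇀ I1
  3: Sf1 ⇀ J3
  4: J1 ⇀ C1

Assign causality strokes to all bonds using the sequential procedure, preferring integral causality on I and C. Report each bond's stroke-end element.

bond 3 stroke→Sf1  (Sf1 fixes flow; stroke at Sf1)
bond 2 stroke→I1  (I1 outputs flow p/I1)
bond 1 stroke→J3  (J3: last free bond brings effort in)
bond 0 stroke→J2  (J2 needs exactly one e-in)
bond 4 stroke→J1  (1-jn J1 has f-setter on 0)

β0 stroke at J2
β1 stroke at J3
β2 stroke at I1
β3 stroke at Sf1
β4 stroke at J1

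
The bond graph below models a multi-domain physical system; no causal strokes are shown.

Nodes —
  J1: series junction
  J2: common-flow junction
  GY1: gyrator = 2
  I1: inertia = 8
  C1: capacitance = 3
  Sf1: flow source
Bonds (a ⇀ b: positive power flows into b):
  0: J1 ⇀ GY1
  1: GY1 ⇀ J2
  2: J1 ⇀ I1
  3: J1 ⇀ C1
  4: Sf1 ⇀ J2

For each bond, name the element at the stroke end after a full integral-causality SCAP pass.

#0 |J1
#1 |J2
#2 |I1
#3 |J1
#4 |Sf1

b4 →Sf1  (Sf1 fixes flow; stroke at Sf1)
b1 →J2  (common-f at J2 fixed by 4)
b0 →J1  (GY1: gyrator matches bond 1)
b2 →I1  (I1: I, integral causality)
b3 →J1  (1-jn J1 has f-setter on 2)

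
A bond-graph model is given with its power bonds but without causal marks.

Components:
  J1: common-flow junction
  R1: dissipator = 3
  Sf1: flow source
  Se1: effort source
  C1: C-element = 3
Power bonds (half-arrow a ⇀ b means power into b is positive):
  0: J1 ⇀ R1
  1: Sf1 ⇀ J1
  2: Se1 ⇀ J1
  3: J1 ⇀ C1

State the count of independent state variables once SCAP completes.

1  (C1 all integral)

#1 |Sf1  (Sf1: flow source, stroke at near end)
#2 |J1  (Se1: effort source, stroke at far end)
#0 |J1  (common-f at J1 fixed by 1)
#3 |J1  (J1: bond 1 brought flow, rest push out)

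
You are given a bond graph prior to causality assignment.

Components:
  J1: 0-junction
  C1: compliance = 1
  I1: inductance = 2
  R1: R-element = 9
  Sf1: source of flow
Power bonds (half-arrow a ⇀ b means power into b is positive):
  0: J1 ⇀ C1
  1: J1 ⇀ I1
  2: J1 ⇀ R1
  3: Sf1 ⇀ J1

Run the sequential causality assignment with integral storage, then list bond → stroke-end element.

#3 |Sf1  (source Sf1 imposes f)
#0 |J1  (prefer integral on C1)
#1 |I1  (common-e at J1 fixed by 0)
#2 |R1  (0-jn J1 has e-setter on 0)

bond 0 →J1
bond 1 →I1
bond 2 →R1
bond 3 →Sf1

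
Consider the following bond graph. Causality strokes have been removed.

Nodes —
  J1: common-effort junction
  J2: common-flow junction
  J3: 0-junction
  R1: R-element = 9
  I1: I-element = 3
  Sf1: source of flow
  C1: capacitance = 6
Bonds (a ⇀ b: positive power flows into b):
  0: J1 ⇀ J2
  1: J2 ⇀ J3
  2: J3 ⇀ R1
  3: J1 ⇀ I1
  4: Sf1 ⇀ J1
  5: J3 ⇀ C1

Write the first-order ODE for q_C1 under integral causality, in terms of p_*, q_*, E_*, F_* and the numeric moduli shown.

dq_C1/dt = F_Sf1 - p_I1/3 - q_C1/54

b4 |Sf1  (Sf1 (Sf) sets flow on bond)
b3 |I1  (I1 outputs flow p/I1)
b0 |J1  (closing 0-jn rule on J1)
b1 |J2  (J2 flow already set via bond 0)
b5 |J3  (C1 outputs effort q/C1)
b2 |R1  (0-jn J3 has e-setter on 5)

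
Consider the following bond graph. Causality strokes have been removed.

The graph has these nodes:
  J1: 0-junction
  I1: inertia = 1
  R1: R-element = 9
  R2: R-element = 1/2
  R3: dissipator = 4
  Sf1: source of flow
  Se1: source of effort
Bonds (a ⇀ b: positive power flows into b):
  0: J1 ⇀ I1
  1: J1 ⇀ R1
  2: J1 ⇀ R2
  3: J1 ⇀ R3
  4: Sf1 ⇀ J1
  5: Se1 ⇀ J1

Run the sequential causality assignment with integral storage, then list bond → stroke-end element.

b4 →Sf1  (Sf1 fixes flow; stroke at Sf1)
b5 →J1  (Se1: effort source, stroke at far end)
b0 →I1  (J1: bond 5 brought effort, rest push out)
b1 →R1  (common-e at J1 fixed by 5)
b2 →R2  (0-jn J1 has e-setter on 5)
b3 →R3  (J1: bond 5 brought effort, rest push out)

β0 stroke at I1
β1 stroke at R1
β2 stroke at R2
β3 stroke at R3
β4 stroke at Sf1
β5 stroke at J1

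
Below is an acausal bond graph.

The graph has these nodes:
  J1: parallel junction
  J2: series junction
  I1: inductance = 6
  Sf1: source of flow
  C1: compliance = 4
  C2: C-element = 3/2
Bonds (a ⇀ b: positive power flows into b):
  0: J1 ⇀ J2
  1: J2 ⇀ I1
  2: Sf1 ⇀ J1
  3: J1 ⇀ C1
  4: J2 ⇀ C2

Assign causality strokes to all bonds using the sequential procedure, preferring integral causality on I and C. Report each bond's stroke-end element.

b2 →Sf1  (Sf1 fixes flow; stroke at Sf1)
b1 →I1  (I1 integral (f out))
b0 →J2  (common-f at J2 fixed by 1)
b4 →J2  (common-f at J2 fixed by 1)
b3 →J1  (J1 needs exactly one e-in)

#0 stroke at J2
#1 stroke at I1
#2 stroke at Sf1
#3 stroke at J1
#4 stroke at J2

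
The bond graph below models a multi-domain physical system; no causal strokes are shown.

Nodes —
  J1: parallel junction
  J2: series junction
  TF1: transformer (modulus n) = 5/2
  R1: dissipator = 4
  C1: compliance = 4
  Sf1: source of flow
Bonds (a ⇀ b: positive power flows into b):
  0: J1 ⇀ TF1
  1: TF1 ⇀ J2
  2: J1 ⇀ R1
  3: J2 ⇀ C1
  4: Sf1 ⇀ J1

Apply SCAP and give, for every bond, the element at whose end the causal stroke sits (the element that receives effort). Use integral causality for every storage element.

bond 4 stroke→Sf1  (source Sf1 imposes f)
bond 3 stroke→J2  (prefer integral on C1)
bond 1 stroke→TF1  (J2 needs exactly one f-in)
bond 0 stroke→J1  (TF TF1: opposite of bond 1)
bond 2 stroke→R1  (J1: bond 0 brought effort, rest push out)

b0 |J1
b1 |TF1
b2 |R1
b3 |J2
b4 |Sf1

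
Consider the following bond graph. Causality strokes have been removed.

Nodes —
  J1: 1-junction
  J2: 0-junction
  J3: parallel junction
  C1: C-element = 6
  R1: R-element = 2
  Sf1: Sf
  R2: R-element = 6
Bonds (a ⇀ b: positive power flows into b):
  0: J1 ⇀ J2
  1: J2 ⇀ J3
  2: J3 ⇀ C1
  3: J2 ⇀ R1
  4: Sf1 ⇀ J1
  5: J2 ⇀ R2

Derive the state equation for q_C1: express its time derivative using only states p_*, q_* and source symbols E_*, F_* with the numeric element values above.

β4 stroke→Sf1  (Sf1: flow source, stroke at near end)
β0 stroke→J1  (J1 flow already set via bond 4)
β2 stroke→J3  (prefer integral on C1)
β1 stroke→J2  (0-jn J3 has e-setter on 2)
β3 stroke→R1  (0-jn J2 has e-setter on 1)
β5 stroke→R2  (J2: bond 1 brought effort, rest push out)

dq_C1/dt = F_Sf1 - q_C1/9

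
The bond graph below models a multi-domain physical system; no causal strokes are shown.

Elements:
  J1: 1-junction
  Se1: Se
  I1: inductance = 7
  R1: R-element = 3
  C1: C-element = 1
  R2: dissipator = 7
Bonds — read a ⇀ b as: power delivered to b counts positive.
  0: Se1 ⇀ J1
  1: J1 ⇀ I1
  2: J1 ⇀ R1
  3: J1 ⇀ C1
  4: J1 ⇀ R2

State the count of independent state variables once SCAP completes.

b0 stroke at J1  (Se1 fixes effort; stroke away)
b1 stroke at I1  (I1 outputs flow p/I1)
b2 stroke at J1  (J1: bond 1 brought flow, rest push out)
b3 stroke at J1  (J1 flow already set via bond 1)
b4 stroke at J1  (J1: bond 1 brought flow, rest push out)

2  (C1, I1 all integral)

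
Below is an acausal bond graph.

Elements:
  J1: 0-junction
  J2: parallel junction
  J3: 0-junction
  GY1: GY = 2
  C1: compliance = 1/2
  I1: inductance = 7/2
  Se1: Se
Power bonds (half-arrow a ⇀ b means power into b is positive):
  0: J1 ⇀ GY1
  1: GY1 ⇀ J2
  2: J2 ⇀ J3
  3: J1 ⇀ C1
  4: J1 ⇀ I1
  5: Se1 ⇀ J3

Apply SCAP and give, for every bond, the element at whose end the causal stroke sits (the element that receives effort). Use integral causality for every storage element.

β5 →J3  (Se1 (Se) sets effort on bond)
β2 →J2  (common-e at J3 fixed by 5)
β1 →GY1  (0-jn J2 has e-setter on 2)
β0 →GY1  (through GY1, causality inverts; strokes same side of GY1)
β3 →J1  (C1: C, integral causality)
β4 →I1  (J1: bond 3 brought effort, rest push out)

β0 stroke at GY1
β1 stroke at GY1
β2 stroke at J2
β3 stroke at J1
β4 stroke at I1
β5 stroke at J3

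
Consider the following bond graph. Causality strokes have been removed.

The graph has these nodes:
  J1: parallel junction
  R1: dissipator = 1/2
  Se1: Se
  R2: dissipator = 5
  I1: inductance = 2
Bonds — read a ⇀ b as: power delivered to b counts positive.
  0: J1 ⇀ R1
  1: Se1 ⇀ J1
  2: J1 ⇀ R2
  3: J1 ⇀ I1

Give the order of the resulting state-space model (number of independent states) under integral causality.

1  (I1 all integral)

b1 →J1  (Se1 fixes effort; stroke away)
b0 →R1  (0-jn J1 has e-setter on 1)
b2 →R2  (common-e at J1 fixed by 1)
b3 →I1  (J1: bond 1 brought effort, rest push out)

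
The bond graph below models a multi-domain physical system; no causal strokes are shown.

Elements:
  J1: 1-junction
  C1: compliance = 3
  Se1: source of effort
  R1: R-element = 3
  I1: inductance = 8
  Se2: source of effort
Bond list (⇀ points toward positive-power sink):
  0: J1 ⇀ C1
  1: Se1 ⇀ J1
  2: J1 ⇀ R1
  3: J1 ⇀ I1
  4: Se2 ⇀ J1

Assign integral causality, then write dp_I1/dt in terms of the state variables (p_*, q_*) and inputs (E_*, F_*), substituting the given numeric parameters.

#1 stroke at J1  (source Se1 imposes e)
#4 stroke at J1  (Se2 (Se) sets effort on bond)
#0 stroke at J1  (prefer integral on C1)
#3 stroke at I1  (prefer integral on I1)
#2 stroke at J1  (J1 flow already set via bond 3)

dp_I1/dt = E_Se1 + E_Se2 - 3*p_I1/8 - q_C1/3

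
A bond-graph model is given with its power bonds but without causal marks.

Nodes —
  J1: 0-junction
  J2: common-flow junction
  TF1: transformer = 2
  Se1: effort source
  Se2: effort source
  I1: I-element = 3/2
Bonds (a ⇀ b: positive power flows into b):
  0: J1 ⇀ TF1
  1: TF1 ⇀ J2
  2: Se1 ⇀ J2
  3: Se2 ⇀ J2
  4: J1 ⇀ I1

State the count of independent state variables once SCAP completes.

1  (I1 all integral)

β2 stroke→J2  (Se1 (Se) sets effort on bond)
β3 stroke→J2  (Se2 (Se) sets effort on bond)
β1 stroke→TF1  (closing 1-jn rule on J2)
β0 stroke→J1  (through TF1, causality passes straight; one stroke at TF1)
β4 stroke→I1  (common-e at J1 fixed by 0)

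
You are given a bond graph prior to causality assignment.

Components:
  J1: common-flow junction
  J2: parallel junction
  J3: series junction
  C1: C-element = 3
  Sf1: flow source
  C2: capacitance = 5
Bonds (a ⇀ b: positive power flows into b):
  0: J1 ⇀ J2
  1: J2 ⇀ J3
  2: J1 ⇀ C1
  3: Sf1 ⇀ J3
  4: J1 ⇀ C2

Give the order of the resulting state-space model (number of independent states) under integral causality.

β3 →Sf1  (Sf1: flow source, stroke at near end)
β1 →J3  (J3 flow already set via bond 3)
β0 →J2  (closing 0-jn rule on J2)
β2 →J1  (J1 flow already set via bond 0)
β4 →J1  (1-jn J1 has f-setter on 0)

2  (C1, C2 all integral)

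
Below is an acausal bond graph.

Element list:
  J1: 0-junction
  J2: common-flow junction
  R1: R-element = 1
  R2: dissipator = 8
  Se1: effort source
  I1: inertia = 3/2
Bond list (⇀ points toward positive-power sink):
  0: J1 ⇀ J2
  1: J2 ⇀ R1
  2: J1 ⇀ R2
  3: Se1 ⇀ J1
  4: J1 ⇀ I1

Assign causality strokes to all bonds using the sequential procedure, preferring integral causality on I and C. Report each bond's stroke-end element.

β0 |J2
β1 |R1
β2 |R2
β3 |J1
β4 |I1

#3 |J1  (Se1 fixes effort; stroke away)
#0 |J2  (J1: bond 3 brought effort, rest push out)
#2 |R2  (common-e at J1 fixed by 3)
#4 |I1  (J1 effort already set via bond 3)
#1 |R1  (only one flow-in slot at J2)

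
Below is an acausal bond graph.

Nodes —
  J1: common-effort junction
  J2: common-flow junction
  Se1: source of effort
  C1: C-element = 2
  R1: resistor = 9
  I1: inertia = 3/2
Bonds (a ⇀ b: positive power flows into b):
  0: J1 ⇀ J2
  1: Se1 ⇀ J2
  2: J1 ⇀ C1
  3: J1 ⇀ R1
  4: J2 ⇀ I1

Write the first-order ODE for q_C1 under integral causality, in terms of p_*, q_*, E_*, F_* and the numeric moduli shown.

dq_C1/dt = -2*p_I1/3 - q_C1/18

bond 1 stroke→J2  (Se1 (Se) sets effort on bond)
bond 2 stroke→J1  (prefer integral on C1)
bond 0 stroke→J2  (0-jn J1 has e-setter on 2)
bond 3 stroke→R1  (common-e at J1 fixed by 2)
bond 4 stroke→I1  (J2 needs exactly one f-in)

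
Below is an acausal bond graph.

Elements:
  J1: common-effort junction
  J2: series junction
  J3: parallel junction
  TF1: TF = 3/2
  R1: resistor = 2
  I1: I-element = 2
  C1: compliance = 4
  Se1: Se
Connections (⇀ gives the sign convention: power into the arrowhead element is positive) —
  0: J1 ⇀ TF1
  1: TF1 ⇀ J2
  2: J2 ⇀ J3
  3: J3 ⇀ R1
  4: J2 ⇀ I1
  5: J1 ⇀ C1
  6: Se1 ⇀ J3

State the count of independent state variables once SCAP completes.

bond 6 stroke at J3  (Se1 fixes effort; stroke away)
bond 2 stroke at J2  (common-e at J3 fixed by 6)
bond 3 stroke at R1  (J3: bond 6 brought effort, rest push out)
bond 4 stroke at I1  (prefer integral on I1)
bond 1 stroke at J2  (J2: bond 4 brought flow, rest push out)
bond 0 stroke at TF1  (through TF1, causality passes straight; one stroke at TF1)
bond 5 stroke at J1  (J1: last free bond brings effort in)

2  (C1, I1 all integral)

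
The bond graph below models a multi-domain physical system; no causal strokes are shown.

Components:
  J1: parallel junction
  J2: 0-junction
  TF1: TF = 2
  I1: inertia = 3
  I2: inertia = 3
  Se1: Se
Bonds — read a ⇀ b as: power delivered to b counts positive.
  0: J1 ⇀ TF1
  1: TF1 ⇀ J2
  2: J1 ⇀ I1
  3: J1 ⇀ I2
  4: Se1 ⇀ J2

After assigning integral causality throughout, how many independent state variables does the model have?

bond 4 |J2  (Se1: effort source, stroke at far end)
bond 1 |TF1  (0-jn J2 has e-setter on 4)
bond 0 |J1  (TF1 one-in-one-out from 1)
bond 2 |I1  (J1 effort already set via bond 0)
bond 3 |I2  (J1 effort already set via bond 0)

2  (I1, I2 all integral)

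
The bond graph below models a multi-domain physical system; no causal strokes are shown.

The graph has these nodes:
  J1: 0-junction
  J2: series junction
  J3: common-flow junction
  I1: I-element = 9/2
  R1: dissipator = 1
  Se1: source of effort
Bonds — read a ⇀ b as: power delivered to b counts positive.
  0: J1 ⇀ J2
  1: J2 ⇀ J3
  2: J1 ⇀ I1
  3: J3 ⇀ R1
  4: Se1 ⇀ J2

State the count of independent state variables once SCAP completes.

1  (I1 all integral)

bond 4 stroke→J2  (Se1 (Se) sets effort on bond)
bond 2 stroke→I1  (I1: I, integral causality)
bond 0 stroke→J1  (only one effort-in slot at J1)
bond 1 stroke→J2  (common-f at J2 fixed by 0)
bond 3 stroke→J3  (J3: bond 1 brought flow, rest push out)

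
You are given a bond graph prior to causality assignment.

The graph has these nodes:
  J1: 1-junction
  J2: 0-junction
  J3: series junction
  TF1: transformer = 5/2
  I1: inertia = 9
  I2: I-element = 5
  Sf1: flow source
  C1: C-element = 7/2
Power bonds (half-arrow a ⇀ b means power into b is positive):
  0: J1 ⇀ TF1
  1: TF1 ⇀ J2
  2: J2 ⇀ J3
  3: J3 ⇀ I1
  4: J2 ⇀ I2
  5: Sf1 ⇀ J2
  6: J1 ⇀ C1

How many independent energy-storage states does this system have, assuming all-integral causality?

b5 stroke at Sf1  (source Sf1 imposes f)
b3 stroke at I1  (I1: I, integral causality)
b2 stroke at J3  (J3 flow already set via bond 3)
b4 stroke at I2  (I2: I, integral causality)
b1 stroke at J2  (J2 needs exactly one e-in)
b0 stroke at TF1  (TF1 one-in-one-out from 1)
b6 stroke at J1  (common-f at J1 fixed by 0)

3  (C1, I1, I2 all integral)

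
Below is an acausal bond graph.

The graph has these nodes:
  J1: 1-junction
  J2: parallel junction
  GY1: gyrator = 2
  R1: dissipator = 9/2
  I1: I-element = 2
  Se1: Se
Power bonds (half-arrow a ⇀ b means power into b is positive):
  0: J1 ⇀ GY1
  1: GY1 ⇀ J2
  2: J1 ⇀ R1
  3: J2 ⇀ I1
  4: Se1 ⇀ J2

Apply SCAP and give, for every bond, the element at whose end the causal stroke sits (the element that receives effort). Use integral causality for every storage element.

b4 stroke→J2  (source Se1 imposes e)
b1 stroke→GY1  (0-jn J2 has e-setter on 4)
b3 stroke→I1  (J2: bond 4 brought effort, rest push out)
b0 stroke→GY1  (GY1 both-in/both-out from 1)
b2 stroke→J1  (J1: bond 0 brought flow, rest push out)

#0 stroke at GY1
#1 stroke at GY1
#2 stroke at J1
#3 stroke at I1
#4 stroke at J2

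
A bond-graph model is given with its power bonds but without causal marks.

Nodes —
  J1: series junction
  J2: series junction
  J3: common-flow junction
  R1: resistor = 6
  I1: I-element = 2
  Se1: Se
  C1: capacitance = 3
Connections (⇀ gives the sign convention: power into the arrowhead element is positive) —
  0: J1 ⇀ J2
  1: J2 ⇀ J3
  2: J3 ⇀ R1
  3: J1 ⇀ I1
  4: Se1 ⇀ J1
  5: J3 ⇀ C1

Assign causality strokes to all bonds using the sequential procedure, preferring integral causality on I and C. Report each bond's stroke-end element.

b0 |J1
b1 |J2
b2 |J3
b3 |I1
b4 |J1
b5 |J3

bond 4 →J1  (source Se1 imposes e)
bond 3 →I1  (I1: I, integral causality)
bond 0 →J1  (J1: bond 3 brought flow, rest push out)
bond 1 →J2  (1-jn J2 has f-setter on 0)
bond 2 →J3  (J3: bond 1 brought flow, rest push out)
bond 5 →J3  (common-f at J3 fixed by 1)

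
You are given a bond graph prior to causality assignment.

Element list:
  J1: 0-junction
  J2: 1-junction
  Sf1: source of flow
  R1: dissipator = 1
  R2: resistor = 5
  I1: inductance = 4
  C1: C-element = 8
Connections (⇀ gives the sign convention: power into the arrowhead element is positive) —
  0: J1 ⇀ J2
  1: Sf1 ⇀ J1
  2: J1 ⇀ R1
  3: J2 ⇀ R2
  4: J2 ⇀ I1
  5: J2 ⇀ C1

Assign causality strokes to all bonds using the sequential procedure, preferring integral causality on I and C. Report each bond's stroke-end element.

β1 stroke→Sf1  (Sf1 fixes flow; stroke at Sf1)
β4 stroke→I1  (I1 outputs flow p/I1)
β0 stroke→J2  (J2 flow already set via bond 4)
β3 stroke→J2  (1-jn J2 has f-setter on 4)
β5 stroke→J2  (J2: bond 4 brought flow, rest push out)
β2 stroke→J1  (only one effort-in slot at J1)

bond 0 |J2
bond 1 |Sf1
bond 2 |J1
bond 3 |J2
bond 4 |I1
bond 5 |J2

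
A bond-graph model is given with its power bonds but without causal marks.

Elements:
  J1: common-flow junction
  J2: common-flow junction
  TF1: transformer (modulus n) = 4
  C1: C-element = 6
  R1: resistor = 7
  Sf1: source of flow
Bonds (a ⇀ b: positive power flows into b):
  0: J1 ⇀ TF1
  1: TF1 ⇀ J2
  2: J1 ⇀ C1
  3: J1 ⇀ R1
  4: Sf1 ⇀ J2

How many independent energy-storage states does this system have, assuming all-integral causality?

#4 →Sf1  (Sf1: flow source, stroke at near end)
#1 →J2  (common-f at J2 fixed by 4)
#0 →TF1  (TF1 one-in-one-out from 1)
#2 →J1  (1-jn J1 has f-setter on 0)
#3 →J1  (common-f at J1 fixed by 0)

1  (C1 all integral)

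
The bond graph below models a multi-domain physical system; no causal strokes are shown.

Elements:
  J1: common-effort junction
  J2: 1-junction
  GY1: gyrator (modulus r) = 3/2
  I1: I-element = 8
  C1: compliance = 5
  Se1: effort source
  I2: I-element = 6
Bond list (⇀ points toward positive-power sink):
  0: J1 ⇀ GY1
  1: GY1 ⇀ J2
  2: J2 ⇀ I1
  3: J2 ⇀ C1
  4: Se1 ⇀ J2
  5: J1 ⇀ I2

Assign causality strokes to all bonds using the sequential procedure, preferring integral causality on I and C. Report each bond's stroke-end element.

b0 |J1
b1 |J2
b2 |I1
b3 |J2
b4 |J2
b5 |I2

bond 4 |J2  (Se1: effort source, stroke at far end)
bond 2 |I1  (I1 outputs flow p/I1)
bond 1 |J2  (1-jn J2 has f-setter on 2)
bond 3 |J2  (J2 flow already set via bond 2)
bond 0 |J1  (GY1 both-in/both-out from 1)
bond 5 |I2  (0-jn J1 has e-setter on 0)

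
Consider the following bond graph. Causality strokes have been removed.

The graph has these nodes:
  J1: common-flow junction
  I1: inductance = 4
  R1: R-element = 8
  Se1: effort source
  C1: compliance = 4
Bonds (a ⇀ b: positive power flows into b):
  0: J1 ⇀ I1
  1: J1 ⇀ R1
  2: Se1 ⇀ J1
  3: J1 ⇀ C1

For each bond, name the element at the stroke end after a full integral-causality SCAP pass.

#2 |J1  (Se1: effort source, stroke at far end)
#0 |I1  (prefer integral on I1)
#1 |J1  (common-f at J1 fixed by 0)
#3 |J1  (1-jn J1 has f-setter on 0)

bond 0 →I1
bond 1 →J1
bond 2 →J1
bond 3 →J1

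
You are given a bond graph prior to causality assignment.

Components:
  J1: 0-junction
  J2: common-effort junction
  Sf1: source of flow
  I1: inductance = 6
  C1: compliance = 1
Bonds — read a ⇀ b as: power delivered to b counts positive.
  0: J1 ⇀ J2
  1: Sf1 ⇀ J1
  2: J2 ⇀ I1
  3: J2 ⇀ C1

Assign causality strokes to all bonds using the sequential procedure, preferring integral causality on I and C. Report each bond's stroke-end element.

#1 stroke→Sf1  (Sf1: flow source, stroke at near end)
#0 stroke→J1  (J1 needs exactly one e-in)
#2 stroke→I1  (I1: I, integral causality)
#3 stroke→J2  (J2: last free bond brings effort in)

bond 0 stroke→J1
bond 1 stroke→Sf1
bond 2 stroke→I1
bond 3 stroke→J2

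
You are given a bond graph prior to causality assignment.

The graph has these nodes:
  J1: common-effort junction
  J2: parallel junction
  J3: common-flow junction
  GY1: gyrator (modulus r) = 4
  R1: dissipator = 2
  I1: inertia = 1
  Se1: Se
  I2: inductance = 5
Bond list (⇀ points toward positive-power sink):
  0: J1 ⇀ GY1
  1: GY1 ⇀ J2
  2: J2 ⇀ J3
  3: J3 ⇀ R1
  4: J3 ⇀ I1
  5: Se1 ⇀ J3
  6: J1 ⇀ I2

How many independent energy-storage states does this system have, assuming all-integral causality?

2  (I1, I2 all integral)

b5 |J3  (Se1: effort source, stroke at far end)
b4 |I1  (I1 outputs flow p/I1)
b2 |J3  (J3: bond 4 brought flow, rest push out)
b3 |J3  (J3: bond 4 brought flow, rest push out)
b1 |J2  (only one effort-in slot at J2)
b0 |J1  (through GY1, causality inverts; strokes same side of GY1)
b6 |I2  (0-jn J1 has e-setter on 0)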